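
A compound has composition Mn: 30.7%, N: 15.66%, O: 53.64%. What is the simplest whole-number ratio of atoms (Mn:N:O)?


Assume 100 g of compound, divide each mass% by atomic mass to get moles, then normalize by the smallest to get a raw atom ratio.
Moles per 100 g: Mn: 30.7/54.938 = 0.5588, N: 15.66/14.007 = 1.118, O: 53.64/15.999 = 3.3527
Raw ratio (divide by min = 0.5588): Mn: 1.0, N: 2.001, O: 6.0
Multiply by 1 to clear fractions: Mn: 1.0 ~= 1, N: 2.001 ~= 2, O: 6.0 ~= 6
Reduce by GCD to get the simplest whole-number ratio:

1:2:6


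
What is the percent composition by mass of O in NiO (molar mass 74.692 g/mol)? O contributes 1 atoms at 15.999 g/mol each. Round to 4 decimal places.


pct = 100 * (n_elem * M_elem) / M_total
mass_contribution = 1 * 15.999 = 15.999 g/mol
pct = 100 * 15.999 / 74.692
pct = 21.41996465 %, rounded to 4 dp:

21.4200 %


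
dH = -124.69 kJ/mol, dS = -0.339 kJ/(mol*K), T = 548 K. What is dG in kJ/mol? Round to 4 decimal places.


Gibbs: dG = dH - T*dS (consistent units, dS already in kJ/(mol*K)).
T*dS = 548 * -0.339 = -185.772
dG = -124.69 - (-185.772)
dG = 61.082 kJ/mol, rounded to 4 dp:

61.0820 kJ/mol


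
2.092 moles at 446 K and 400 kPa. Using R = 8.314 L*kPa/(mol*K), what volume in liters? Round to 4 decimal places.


PV = nRT, solve for V = nRT / P.
nRT = 2.092 * 8.314 * 446 = 7757.228
V = 7757.228 / 400
V = 19.39307 L, rounded to 4 dp:

19.3931 L


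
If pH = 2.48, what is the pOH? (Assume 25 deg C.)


At 25 deg C, pH + pOH = 14.
pOH = 14 - pH = 14 - 2.48
pOH = 11.52:

11.52


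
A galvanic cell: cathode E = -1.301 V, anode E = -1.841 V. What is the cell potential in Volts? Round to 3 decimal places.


Standard cell potential: E_cell = E_cathode - E_anode.
E_cell = -1.301 - (-1.841)
E_cell = 0.54 V, rounded to 3 dp:

0.540 V


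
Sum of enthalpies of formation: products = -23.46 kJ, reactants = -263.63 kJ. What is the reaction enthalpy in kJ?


dH_rxn = sum(dH_f products) - sum(dH_f reactants)
dH_rxn = -23.46 - (-263.63)
dH_rxn = 240.17 kJ:

240.17 kJ


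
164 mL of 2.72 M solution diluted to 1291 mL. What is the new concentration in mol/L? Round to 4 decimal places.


Dilution: M1*V1 = M2*V2, solve for M2.
M2 = M1*V1 / V2
M2 = 2.72 * 164 / 1291
M2 = 446.08 / 1291
M2 = 0.3455306 mol/L, rounded to 4 dp:

0.3455 mol/L


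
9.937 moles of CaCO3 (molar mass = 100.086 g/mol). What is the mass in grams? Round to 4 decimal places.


mass = n * M
mass = 9.937 * 100.086
mass = 994.554582 g, rounded to 4 dp:

994.5546 g


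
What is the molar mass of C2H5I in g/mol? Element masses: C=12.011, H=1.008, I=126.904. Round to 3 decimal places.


M = sum(count * atomic_mass) over atoms.
M = 2*12.011 + 5*1.008 + 1*126.904
M = 24.022 + 5.04 + 126.904
M = 155.966 g/mol, rounded to 3 dp:

155.966 g/mol


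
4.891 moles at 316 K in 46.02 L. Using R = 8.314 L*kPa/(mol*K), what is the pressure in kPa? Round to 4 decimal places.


PV = nRT, solve for P = nRT / V.
nRT = 4.891 * 8.314 * 316 = 12849.7526
P = 12849.7526 / 46.02
P = 279.22104737 kPa, rounded to 4 dp:

279.2210 kPa


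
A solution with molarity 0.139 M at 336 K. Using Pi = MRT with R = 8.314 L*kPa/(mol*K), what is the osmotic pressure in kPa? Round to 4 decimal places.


Osmotic pressure (van't Hoff): Pi = M*R*T.
RT = 8.314 * 336 = 2793.504
Pi = 0.139 * 2793.504
Pi = 388.297056 kPa, rounded to 4 dp:

388.2971 kPa


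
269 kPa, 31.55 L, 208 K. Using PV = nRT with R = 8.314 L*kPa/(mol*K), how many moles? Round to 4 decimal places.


PV = nRT, solve for n = PV / (RT).
PV = 269 * 31.55 = 8486.95
RT = 8.314 * 208 = 1729.312
n = 8486.95 / 1729.312
n = 4.90770318 mol, rounded to 4 dp:

4.9077 mol


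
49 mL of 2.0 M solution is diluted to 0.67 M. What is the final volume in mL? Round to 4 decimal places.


Dilution: M1*V1 = M2*V2, solve for V2.
V2 = M1*V1 / M2
V2 = 2.0 * 49 / 0.67
V2 = 98.0 / 0.67
V2 = 146.26865672 mL, rounded to 4 dp:

146.2687 mL


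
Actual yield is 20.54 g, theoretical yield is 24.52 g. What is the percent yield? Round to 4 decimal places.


% yield = 100 * actual / theoretical
% yield = 100 * 20.54 / 24.52
% yield = 83.76835237 %, rounded to 4 dp:

83.7684 %


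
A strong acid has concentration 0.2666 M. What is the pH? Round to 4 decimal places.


A strong acid dissociates completely, so [H+] equals the given concentration.
pH = -log10([H+]) = -log10(0.2666)
pH = 0.57413985, rounded to 4 dp:

0.5741


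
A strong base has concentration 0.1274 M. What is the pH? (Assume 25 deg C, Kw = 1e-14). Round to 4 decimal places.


A strong base dissociates completely, so [OH-] equals the given concentration.
pOH = -log10([OH-]) = -log10(0.1274) = 0.894831
pH = 14 - pOH = 14 - 0.894831
pH = 13.105169, rounded to 4 dp:

13.1052


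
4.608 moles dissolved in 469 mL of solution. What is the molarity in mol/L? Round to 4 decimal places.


Convert volume to liters: V_L = V_mL / 1000.
V_L = 469 / 1000 = 0.469 L
M = n / V_L = 4.608 / 0.469
M = 9.82515991 mol/L, rounded to 4 dp:

9.8252 mol/L


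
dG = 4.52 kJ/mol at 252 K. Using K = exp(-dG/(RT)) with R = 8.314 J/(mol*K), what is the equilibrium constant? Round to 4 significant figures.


dG is in kJ/mol; multiply by 1000 to match R in J/(mol*K).
RT = 8.314 * 252 = 2095.128 J/mol
exponent = -dG*1000 / (RT) = -(4.52*1000) / 2095.128 = -2.15738609
K = exp(-2.15738609)
K = 0.11562696, rounded to 4 significant figures:

0.1156


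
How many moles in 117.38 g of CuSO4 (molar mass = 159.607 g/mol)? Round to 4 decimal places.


n = mass / M
n = 117.38 / 159.607
n = 0.7354314 mol, rounded to 4 dp:

0.7354 mol


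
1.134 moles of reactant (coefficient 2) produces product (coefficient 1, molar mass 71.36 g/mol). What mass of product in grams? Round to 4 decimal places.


Use the coefficient ratio to convert reactant moles to product moles, then multiply by the product's molar mass.
moles_P = moles_R * (coeff_P / coeff_R) = 1.134 * (1/2) = 0.567
mass_P = moles_P * M_P = 0.567 * 71.36
mass_P = 40.46112 g, rounded to 4 dp:

40.4611 g


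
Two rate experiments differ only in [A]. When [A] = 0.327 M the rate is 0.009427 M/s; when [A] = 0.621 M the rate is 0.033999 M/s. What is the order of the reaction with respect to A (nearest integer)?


Rate is proportional to [A]^n, so rate2/rate1 = ([A]2/[A]1)^n. Take logs to solve for n.
rate2/rate1 = 0.033999 / 0.009427 = 3.6066
[A]2/[A]1 = 0.621 / 0.327 = 1.8991
n = ln(3.6066) / ln(1.8991) = 2.0
Nearest integer order:

2


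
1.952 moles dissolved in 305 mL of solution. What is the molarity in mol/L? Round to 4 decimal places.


Convert volume to liters: V_L = V_mL / 1000.
V_L = 305 / 1000 = 0.305 L
M = n / V_L = 1.952 / 0.305
M = 6.4 mol/L, rounded to 4 dp:

6.4000 mol/L


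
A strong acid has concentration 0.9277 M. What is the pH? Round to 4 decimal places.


A strong acid dissociates completely, so [H+] equals the given concentration.
pH = -log10([H+]) = -log10(0.9277)
pH = 0.03259244, rounded to 4 dp:

0.0326


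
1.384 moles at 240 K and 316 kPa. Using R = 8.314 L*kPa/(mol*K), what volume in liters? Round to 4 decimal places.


PV = nRT, solve for V = nRT / P.
nRT = 1.384 * 8.314 * 240 = 2761.5782
V = 2761.5782 / 316
V = 8.73917152 L, rounded to 4 dp:

8.7392 L


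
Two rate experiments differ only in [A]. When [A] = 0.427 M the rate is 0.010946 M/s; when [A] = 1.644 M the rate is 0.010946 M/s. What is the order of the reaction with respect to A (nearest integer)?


Rate is proportional to [A]^n, so rate2/rate1 = ([A]2/[A]1)^n. Take logs to solve for n.
rate2/rate1 = 0.010946 / 0.010946 = 1.0
[A]2/[A]1 = 1.644 / 0.427 = 3.8501
n = ln(1.0) / ln(3.8501) = 0.0
Nearest integer order:

0


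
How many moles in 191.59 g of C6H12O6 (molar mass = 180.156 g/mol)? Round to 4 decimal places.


n = mass / M
n = 191.59 / 180.156
n = 1.06346722 mol, rounded to 4 dp:

1.0635 mol


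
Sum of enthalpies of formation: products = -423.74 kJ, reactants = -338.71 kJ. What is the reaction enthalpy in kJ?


dH_rxn = sum(dH_f products) - sum(dH_f reactants)
dH_rxn = -423.74 - (-338.71)
dH_rxn = -85.03 kJ:

-85.03 kJ


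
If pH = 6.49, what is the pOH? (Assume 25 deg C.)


At 25 deg C, pH + pOH = 14.
pOH = 14 - pH = 14 - 6.49
pOH = 7.51:

7.51


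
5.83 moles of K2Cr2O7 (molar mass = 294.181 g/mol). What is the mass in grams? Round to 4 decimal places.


mass = n * M
mass = 5.83 * 294.181
mass = 1715.07523 g, rounded to 4 dp:

1715.0752 g


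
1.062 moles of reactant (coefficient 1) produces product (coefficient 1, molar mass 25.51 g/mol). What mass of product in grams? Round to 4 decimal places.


Use the coefficient ratio to convert reactant moles to product moles, then multiply by the product's molar mass.
moles_P = moles_R * (coeff_P / coeff_R) = 1.062 * (1/1) = 1.062
mass_P = moles_P * M_P = 1.062 * 25.51
mass_P = 27.09162 g, rounded to 4 dp:

27.0916 g


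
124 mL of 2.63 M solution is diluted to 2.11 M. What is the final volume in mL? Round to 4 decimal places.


Dilution: M1*V1 = M2*V2, solve for V2.
V2 = M1*V1 / M2
V2 = 2.63 * 124 / 2.11
V2 = 326.12 / 2.11
V2 = 154.55924171 mL, rounded to 4 dp:

154.5592 mL


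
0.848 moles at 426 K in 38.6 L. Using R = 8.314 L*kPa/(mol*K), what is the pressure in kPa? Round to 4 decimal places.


PV = nRT, solve for P = nRT / V.
nRT = 0.848 * 8.314 * 426 = 3003.4159
P = 3003.4159 / 38.6
P = 77.80870207 kPa, rounded to 4 dp:

77.8087 kPa


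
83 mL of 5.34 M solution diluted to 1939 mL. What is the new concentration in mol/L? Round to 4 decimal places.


Dilution: M1*V1 = M2*V2, solve for M2.
M2 = M1*V1 / V2
M2 = 5.34 * 83 / 1939
M2 = 443.22 / 1939
M2 = 0.22858174 mol/L, rounded to 4 dp:

0.2286 mol/L


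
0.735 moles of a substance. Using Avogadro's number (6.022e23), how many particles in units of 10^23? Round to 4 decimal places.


N = n * NA, then divide by 1e23 for the requested units.
N / 1e23 = n * 6.022
N / 1e23 = 0.735 * 6.022
N / 1e23 = 4.42617, rounded to 4 dp:

4.4262


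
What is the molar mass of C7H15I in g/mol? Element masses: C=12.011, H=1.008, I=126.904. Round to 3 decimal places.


M = sum(count * atomic_mass) over atoms.
M = 7*12.011 + 15*1.008 + 1*126.904
M = 84.077 + 15.12 + 126.904
M = 226.101 g/mol, rounded to 3 dp:

226.101 g/mol


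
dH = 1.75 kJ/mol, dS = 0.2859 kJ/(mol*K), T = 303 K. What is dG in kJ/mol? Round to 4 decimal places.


Gibbs: dG = dH - T*dS (consistent units, dS already in kJ/(mol*K)).
T*dS = 303 * 0.2859 = 86.6277
dG = 1.75 - (86.6277)
dG = -84.8777 kJ/mol, rounded to 4 dp:

-84.8777 kJ/mol


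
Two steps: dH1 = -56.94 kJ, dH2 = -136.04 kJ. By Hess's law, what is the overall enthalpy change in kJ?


Hess's law: enthalpy is a state function, so add the step enthalpies.
dH_total = dH1 + dH2 = -56.94 + (-136.04)
dH_total = -192.98 kJ:

-192.98 kJ


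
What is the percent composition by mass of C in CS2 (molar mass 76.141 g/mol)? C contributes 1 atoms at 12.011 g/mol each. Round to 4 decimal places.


pct = 100 * (n_elem * M_elem) / M_total
mass_contribution = 1 * 12.011 = 12.011 g/mol
pct = 100 * 12.011 / 76.141
pct = 15.77468118 %, rounded to 4 dp:

15.7747 %


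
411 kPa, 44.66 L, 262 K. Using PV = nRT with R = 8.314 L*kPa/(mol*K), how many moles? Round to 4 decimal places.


PV = nRT, solve for n = PV / (RT).
PV = 411 * 44.66 = 18355.26
RT = 8.314 * 262 = 2178.268
n = 18355.26 / 2178.268
n = 8.42653888 mol, rounded to 4 dp:

8.4265 mol


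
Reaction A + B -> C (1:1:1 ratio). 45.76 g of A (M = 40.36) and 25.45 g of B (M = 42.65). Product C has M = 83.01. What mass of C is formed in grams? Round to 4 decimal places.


Find moles of each reactant; the smaller value is the limiting reagent in a 1:1:1 reaction, so moles_C equals moles of the limiter.
n_A = mass_A / M_A = 45.76 / 40.36 = 1.133796 mol
n_B = mass_B / M_B = 25.45 / 42.65 = 0.596717 mol
Limiting reagent: B (smaller), n_limiting = 0.596717 mol
mass_C = n_limiting * M_C = 0.596717 * 83.01
mass_C = 49.53347817 g, rounded to 4 dp:

49.5335 g


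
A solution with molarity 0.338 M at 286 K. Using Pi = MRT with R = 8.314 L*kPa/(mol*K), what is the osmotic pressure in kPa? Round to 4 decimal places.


Osmotic pressure (van't Hoff): Pi = M*R*T.
RT = 8.314 * 286 = 2377.804
Pi = 0.338 * 2377.804
Pi = 803.697752 kPa, rounded to 4 dp:

803.6978 kPa


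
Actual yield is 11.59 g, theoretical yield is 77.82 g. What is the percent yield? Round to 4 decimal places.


% yield = 100 * actual / theoretical
% yield = 100 * 11.59 / 77.82
% yield = 14.89334361 %, rounded to 4 dp:

14.8933 %


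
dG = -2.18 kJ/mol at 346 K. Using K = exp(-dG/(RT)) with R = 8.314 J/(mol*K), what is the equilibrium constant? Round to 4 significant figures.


dG is in kJ/mol; multiply by 1000 to match R in J/(mol*K).
RT = 8.314 * 346 = 2876.644 J/mol
exponent = -dG*1000 / (RT) = -(-2.18*1000) / 2876.644 = 0.75782752
K = exp(0.75782752)
K = 2.1336359, rounded to 4 significant figures:

2.134


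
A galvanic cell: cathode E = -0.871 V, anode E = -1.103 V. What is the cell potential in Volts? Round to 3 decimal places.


Standard cell potential: E_cell = E_cathode - E_anode.
E_cell = -0.871 - (-1.103)
E_cell = 0.232 V, rounded to 3 dp:

0.232 V


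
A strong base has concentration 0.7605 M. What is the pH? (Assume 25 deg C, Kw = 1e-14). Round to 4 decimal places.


A strong base dissociates completely, so [OH-] equals the given concentration.
pOH = -log10([OH-]) = -log10(0.7605) = 0.118901
pH = 14 - pOH = 14 - 0.118901
pH = 13.881099, rounded to 4 dp:

13.8811


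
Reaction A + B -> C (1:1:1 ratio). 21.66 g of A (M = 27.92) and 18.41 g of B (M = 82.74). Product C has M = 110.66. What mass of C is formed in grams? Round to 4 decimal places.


Find moles of each reactant; the smaller value is the limiting reagent in a 1:1:1 reaction, so moles_C equals moles of the limiter.
n_A = mass_A / M_A = 21.66 / 27.92 = 0.775788 mol
n_B = mass_B / M_B = 18.41 / 82.74 = 0.222504 mol
Limiting reagent: B (smaller), n_limiting = 0.222504 mol
mass_C = n_limiting * M_C = 0.222504 * 110.66
mass_C = 24.62229264 g, rounded to 4 dp:

24.6223 g


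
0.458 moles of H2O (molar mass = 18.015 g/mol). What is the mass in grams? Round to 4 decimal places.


mass = n * M
mass = 0.458 * 18.015
mass = 8.25087 g, rounded to 4 dp:

8.2509 g


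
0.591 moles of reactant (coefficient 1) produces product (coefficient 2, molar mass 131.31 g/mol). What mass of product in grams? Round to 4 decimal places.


Use the coefficient ratio to convert reactant moles to product moles, then multiply by the product's molar mass.
moles_P = moles_R * (coeff_P / coeff_R) = 0.591 * (2/1) = 1.182
mass_P = moles_P * M_P = 1.182 * 131.31
mass_P = 155.20842 g, rounded to 4 dp:

155.2084 g


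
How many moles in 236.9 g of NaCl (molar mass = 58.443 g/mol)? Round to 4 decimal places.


n = mass / M
n = 236.9 / 58.443
n = 4.05352224 mol, rounded to 4 dp:

4.0535 mol


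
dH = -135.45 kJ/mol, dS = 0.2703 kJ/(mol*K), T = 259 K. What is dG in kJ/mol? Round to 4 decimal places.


Gibbs: dG = dH - T*dS (consistent units, dS already in kJ/(mol*K)).
T*dS = 259 * 0.2703 = 70.0077
dG = -135.45 - (70.0077)
dG = -205.4577 kJ/mol, rounded to 4 dp:

-205.4577 kJ/mol


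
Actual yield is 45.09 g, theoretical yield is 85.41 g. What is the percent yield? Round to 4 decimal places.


% yield = 100 * actual / theoretical
% yield = 100 * 45.09 / 85.41
% yield = 52.79241307 %, rounded to 4 dp:

52.7924 %


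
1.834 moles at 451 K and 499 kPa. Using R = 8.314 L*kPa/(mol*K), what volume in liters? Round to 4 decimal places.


PV = nRT, solve for V = nRT / P.
nRT = 1.834 * 8.314 * 451 = 6876.7921
V = 6876.7921 / 499
V = 13.78114649 L, rounded to 4 dp:

13.7811 L


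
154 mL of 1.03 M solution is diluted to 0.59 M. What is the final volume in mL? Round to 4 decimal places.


Dilution: M1*V1 = M2*V2, solve for V2.
V2 = M1*V1 / M2
V2 = 1.03 * 154 / 0.59
V2 = 158.62 / 0.59
V2 = 268.84745763 mL, rounded to 4 dp:

268.8475 mL


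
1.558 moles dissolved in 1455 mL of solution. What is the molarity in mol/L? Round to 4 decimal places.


Convert volume to liters: V_L = V_mL / 1000.
V_L = 1455 / 1000 = 1.455 L
M = n / V_L = 1.558 / 1.455
M = 1.07079038 mol/L, rounded to 4 dp:

1.0708 mol/L


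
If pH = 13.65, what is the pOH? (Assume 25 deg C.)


At 25 deg C, pH + pOH = 14.
pOH = 14 - pH = 14 - 13.65
pOH = 0.35:

0.35


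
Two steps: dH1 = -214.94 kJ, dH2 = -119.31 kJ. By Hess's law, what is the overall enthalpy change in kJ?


Hess's law: enthalpy is a state function, so add the step enthalpies.
dH_total = dH1 + dH2 = -214.94 + (-119.31)
dH_total = -334.25 kJ:

-334.25 kJ


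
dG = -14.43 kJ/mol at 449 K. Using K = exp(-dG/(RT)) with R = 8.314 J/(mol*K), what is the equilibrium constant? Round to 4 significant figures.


dG is in kJ/mol; multiply by 1000 to match R in J/(mol*K).
RT = 8.314 * 449 = 3732.986 J/mol
exponent = -dG*1000 / (RT) = -(-14.43*1000) / 3732.986 = 3.8655382
K = exp(3.8655382)
K = 47.728953, rounded to 4 significant figures:

47.73


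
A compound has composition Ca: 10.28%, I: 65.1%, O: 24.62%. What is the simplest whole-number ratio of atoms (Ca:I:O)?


Assume 100 g of compound, divide each mass% by atomic mass to get moles, then normalize by the smallest to get a raw atom ratio.
Moles per 100 g: Ca: 10.28/40.078 = 0.2565, I: 65.1/126.904 = 0.513, O: 24.62/15.999 = 1.5388
Raw ratio (divide by min = 0.2565): Ca: 1.0, I: 2.0, O: 5.999
Multiply by 1 to clear fractions: Ca: 1.0 ~= 1, I: 2.0 ~= 2, O: 5.999 ~= 6
Reduce by GCD to get the simplest whole-number ratio:

1:2:6


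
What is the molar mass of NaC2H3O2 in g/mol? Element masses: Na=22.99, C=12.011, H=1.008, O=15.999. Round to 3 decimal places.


M = sum(count * atomic_mass) over atoms.
M = 1*22.99 + 2*12.011 + 3*1.008 + 2*15.999
M = 22.99 + 24.022 + 3.024 + 31.998
M = 82.034 g/mol, rounded to 3 dp:

82.034 g/mol


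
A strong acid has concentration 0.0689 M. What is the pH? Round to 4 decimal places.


A strong acid dissociates completely, so [H+] equals the given concentration.
pH = -log10([H+]) = -log10(0.0689)
pH = 1.16178078, rounded to 4 dp:

1.1618


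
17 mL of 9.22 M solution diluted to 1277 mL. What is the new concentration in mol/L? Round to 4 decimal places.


Dilution: M1*V1 = M2*V2, solve for M2.
M2 = M1*V1 / V2
M2 = 9.22 * 17 / 1277
M2 = 156.74 / 1277
M2 = 0.1227408 mol/L, rounded to 4 dp:

0.1227 mol/L


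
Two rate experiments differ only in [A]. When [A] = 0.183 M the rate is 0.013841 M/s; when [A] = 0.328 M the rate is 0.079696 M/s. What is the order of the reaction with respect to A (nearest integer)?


Rate is proportional to [A]^n, so rate2/rate1 = ([A]2/[A]1)^n. Take logs to solve for n.
rate2/rate1 = 0.079696 / 0.013841 = 5.758
[A]2/[A]1 = 0.328 / 0.183 = 1.7923
n = ln(5.758) / ln(1.7923) = 3.0
Nearest integer order:

3


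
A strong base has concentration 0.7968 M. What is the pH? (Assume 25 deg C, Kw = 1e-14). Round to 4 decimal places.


A strong base dissociates completely, so [OH-] equals the given concentration.
pOH = -log10([OH-]) = -log10(0.7968) = 0.098651
pH = 14 - pOH = 14 - 0.098651
pH = 13.901349, rounded to 4 dp:

13.9013


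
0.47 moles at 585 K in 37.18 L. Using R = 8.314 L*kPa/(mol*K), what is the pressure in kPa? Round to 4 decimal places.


PV = nRT, solve for P = nRT / V.
nRT = 0.47 * 8.314 * 585 = 2285.9343
P = 2285.9343 / 37.18
P = 61.4829021 kPa, rounded to 4 dp:

61.4829 kPa


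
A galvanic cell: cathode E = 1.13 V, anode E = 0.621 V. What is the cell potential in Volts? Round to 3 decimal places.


Standard cell potential: E_cell = E_cathode - E_anode.
E_cell = 1.13 - (0.621)
E_cell = 0.509 V, rounded to 3 dp:

0.509 V


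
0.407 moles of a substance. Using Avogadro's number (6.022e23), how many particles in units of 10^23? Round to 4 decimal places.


N = n * NA, then divide by 1e23 for the requested units.
N / 1e23 = n * 6.022
N / 1e23 = 0.407 * 6.022
N / 1e23 = 2.450954, rounded to 4 dp:

2.4510


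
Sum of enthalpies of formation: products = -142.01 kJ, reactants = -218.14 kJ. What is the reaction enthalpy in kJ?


dH_rxn = sum(dH_f products) - sum(dH_f reactants)
dH_rxn = -142.01 - (-218.14)
dH_rxn = 76.13 kJ:

76.13 kJ


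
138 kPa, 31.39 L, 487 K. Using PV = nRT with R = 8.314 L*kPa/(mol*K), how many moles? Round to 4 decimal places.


PV = nRT, solve for n = PV / (RT).
PV = 138 * 31.39 = 4331.82
RT = 8.314 * 487 = 4048.918
n = 4331.82 / 4048.918
n = 1.06987101 mol, rounded to 4 dp:

1.0699 mol


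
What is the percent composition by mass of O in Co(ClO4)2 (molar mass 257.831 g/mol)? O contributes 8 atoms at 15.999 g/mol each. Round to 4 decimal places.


pct = 100 * (n_elem * M_elem) / M_total
mass_contribution = 8 * 15.999 = 127.992 g/mol
pct = 100 * 127.992 / 257.831
pct = 49.64181964 %, rounded to 4 dp:

49.6418 %


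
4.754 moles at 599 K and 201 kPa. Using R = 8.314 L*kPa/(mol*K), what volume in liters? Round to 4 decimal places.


PV = nRT, solve for V = nRT / P.
nRT = 4.754 * 8.314 * 599 = 23675.3288
V = 23675.3288 / 201
V = 117.78770547 L, rounded to 4 dp:

117.7877 L


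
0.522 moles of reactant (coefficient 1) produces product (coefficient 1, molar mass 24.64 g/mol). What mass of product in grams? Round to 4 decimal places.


Use the coefficient ratio to convert reactant moles to product moles, then multiply by the product's molar mass.
moles_P = moles_R * (coeff_P / coeff_R) = 0.522 * (1/1) = 0.522
mass_P = moles_P * M_P = 0.522 * 24.64
mass_P = 12.86208 g, rounded to 4 dp:

12.8621 g


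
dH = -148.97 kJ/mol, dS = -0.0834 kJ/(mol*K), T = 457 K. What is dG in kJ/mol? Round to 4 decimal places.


Gibbs: dG = dH - T*dS (consistent units, dS already in kJ/(mol*K)).
T*dS = 457 * -0.0834 = -38.1138
dG = -148.97 - (-38.1138)
dG = -110.8562 kJ/mol, rounded to 4 dp:

-110.8562 kJ/mol


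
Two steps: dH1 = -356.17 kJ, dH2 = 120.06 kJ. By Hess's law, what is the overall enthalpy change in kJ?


Hess's law: enthalpy is a state function, so add the step enthalpies.
dH_total = dH1 + dH2 = -356.17 + (120.06)
dH_total = -236.11 kJ:

-236.11 kJ


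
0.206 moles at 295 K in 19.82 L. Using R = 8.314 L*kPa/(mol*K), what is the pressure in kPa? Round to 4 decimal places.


PV = nRT, solve for P = nRT / V.
nRT = 0.206 * 8.314 * 295 = 505.2418
P = 505.2418 / 19.82
P = 25.49151362 kPa, rounded to 4 dp:

25.4915 kPa


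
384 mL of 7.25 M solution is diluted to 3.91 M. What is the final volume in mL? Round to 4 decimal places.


Dilution: M1*V1 = M2*V2, solve for V2.
V2 = M1*V1 / M2
V2 = 7.25 * 384 / 3.91
V2 = 2784.0 / 3.91
V2 = 712.02046036 mL, rounded to 4 dp:

712.0205 mL


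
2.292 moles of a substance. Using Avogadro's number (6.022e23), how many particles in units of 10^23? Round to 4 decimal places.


N = n * NA, then divide by 1e23 for the requested units.
N / 1e23 = n * 6.022
N / 1e23 = 2.292 * 6.022
N / 1e23 = 13.802424, rounded to 4 dp:

13.8024


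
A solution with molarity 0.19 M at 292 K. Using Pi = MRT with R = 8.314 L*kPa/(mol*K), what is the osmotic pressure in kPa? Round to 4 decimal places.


Osmotic pressure (van't Hoff): Pi = M*R*T.
RT = 8.314 * 292 = 2427.688
Pi = 0.19 * 2427.688
Pi = 461.26072 kPa, rounded to 4 dp:

461.2607 kPa


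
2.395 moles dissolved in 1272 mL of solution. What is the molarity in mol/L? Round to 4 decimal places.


Convert volume to liters: V_L = V_mL / 1000.
V_L = 1272 / 1000 = 1.272 L
M = n / V_L = 2.395 / 1.272
M = 1.88286164 mol/L, rounded to 4 dp:

1.8829 mol/L


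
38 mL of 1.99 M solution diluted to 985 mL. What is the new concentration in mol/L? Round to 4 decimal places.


Dilution: M1*V1 = M2*V2, solve for M2.
M2 = M1*V1 / V2
M2 = 1.99 * 38 / 985
M2 = 75.62 / 985
M2 = 0.07677157 mol/L, rounded to 4 dp:

0.0768 mol/L


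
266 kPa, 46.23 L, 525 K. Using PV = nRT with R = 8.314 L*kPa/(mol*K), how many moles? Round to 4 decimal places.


PV = nRT, solve for n = PV / (RT).
PV = 266 * 46.23 = 12297.18
RT = 8.314 * 525 = 4364.85
n = 12297.18 / 4364.85
n = 2.81732018 mol, rounded to 4 dp:

2.8173 mol


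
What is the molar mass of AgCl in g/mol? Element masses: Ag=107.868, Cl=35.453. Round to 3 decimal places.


M = sum(count * atomic_mass) over atoms.
M = 1*107.868 + 1*35.453
M = 107.868 + 35.453
M = 143.321 g/mol, rounded to 3 dp:

143.321 g/mol


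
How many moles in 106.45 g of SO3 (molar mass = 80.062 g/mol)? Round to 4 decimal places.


n = mass / M
n = 106.45 / 80.062
n = 1.32959456 mol, rounded to 4 dp:

1.3296 mol


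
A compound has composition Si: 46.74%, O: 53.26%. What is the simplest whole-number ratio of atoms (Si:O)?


Assume 100 g of compound, divide each mass% by atomic mass to get moles, then normalize by the smallest to get a raw atom ratio.
Moles per 100 g: Si: 46.74/28.086 = 1.6642, O: 53.26/15.999 = 3.329
Raw ratio (divide by min = 1.6642): Si: 1.0, O: 2.0
Multiply by 1 to clear fractions: Si: 1.0 ~= 1, O: 2.0 ~= 2
Reduce by GCD to get the simplest whole-number ratio:

1:2


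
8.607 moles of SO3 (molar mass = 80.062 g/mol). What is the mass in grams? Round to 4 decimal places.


mass = n * M
mass = 8.607 * 80.062
mass = 689.093634 g, rounded to 4 dp:

689.0936 g


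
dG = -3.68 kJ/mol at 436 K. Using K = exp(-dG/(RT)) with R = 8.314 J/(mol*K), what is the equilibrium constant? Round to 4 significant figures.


dG is in kJ/mol; multiply by 1000 to match R in J/(mol*K).
RT = 8.314 * 436 = 3624.904 J/mol
exponent = -dG*1000 / (RT) = -(-3.68*1000) / 3624.904 = 1.0151993
K = exp(1.0151993)
K = 2.7599134, rounded to 4 significant figures:

2.760


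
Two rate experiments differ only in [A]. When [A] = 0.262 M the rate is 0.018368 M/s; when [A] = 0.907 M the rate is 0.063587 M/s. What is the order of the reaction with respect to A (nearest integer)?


Rate is proportional to [A]^n, so rate2/rate1 = ([A]2/[A]1)^n. Take logs to solve for n.
rate2/rate1 = 0.063587 / 0.018368 = 3.4618
[A]2/[A]1 = 0.907 / 0.262 = 3.4618
n = ln(3.4618) / ln(3.4618) = 1.0
Nearest integer order:

1


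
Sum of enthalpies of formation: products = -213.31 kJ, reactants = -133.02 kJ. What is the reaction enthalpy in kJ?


dH_rxn = sum(dH_f products) - sum(dH_f reactants)
dH_rxn = -213.31 - (-133.02)
dH_rxn = -80.29 kJ:

-80.29 kJ


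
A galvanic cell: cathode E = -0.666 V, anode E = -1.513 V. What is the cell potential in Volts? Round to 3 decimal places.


Standard cell potential: E_cell = E_cathode - E_anode.
E_cell = -0.666 - (-1.513)
E_cell = 0.847 V, rounded to 3 dp:

0.847 V


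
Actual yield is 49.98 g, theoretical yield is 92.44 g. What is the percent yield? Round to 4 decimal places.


% yield = 100 * actual / theoretical
% yield = 100 * 49.98 / 92.44
% yield = 54.06750325 %, rounded to 4 dp:

54.0675 %


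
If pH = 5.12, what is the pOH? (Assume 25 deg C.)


At 25 deg C, pH + pOH = 14.
pOH = 14 - pH = 14 - 5.12
pOH = 8.88:

8.88


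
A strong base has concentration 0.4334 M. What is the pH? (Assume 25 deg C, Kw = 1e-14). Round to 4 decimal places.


A strong base dissociates completely, so [OH-] equals the given concentration.
pOH = -log10([OH-]) = -log10(0.4334) = 0.363111
pH = 14 - pOH = 14 - 0.363111
pH = 13.636889, rounded to 4 dp:

13.6369


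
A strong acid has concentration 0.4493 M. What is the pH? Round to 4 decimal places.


A strong acid dissociates completely, so [H+] equals the given concentration.
pH = -log10([H+]) = -log10(0.4493)
pH = 0.34746358, rounded to 4 dp:

0.3475


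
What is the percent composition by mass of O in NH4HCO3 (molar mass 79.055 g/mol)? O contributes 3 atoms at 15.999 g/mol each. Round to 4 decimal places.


pct = 100 * (n_elem * M_elem) / M_total
mass_contribution = 3 * 15.999 = 47.997 g/mol
pct = 100 * 47.997 / 79.055
pct = 60.71342736 %, rounded to 4 dp:

60.7134 %


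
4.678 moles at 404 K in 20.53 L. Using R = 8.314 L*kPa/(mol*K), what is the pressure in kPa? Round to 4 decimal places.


PV = nRT, solve for P = nRT / V.
nRT = 4.678 * 8.314 * 404 = 15712.7284
P = 15712.7284 / 20.53
P = 765.35452509 kPa, rounded to 4 dp:

765.3545 kPa


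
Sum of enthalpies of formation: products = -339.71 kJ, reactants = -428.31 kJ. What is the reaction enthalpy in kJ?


dH_rxn = sum(dH_f products) - sum(dH_f reactants)
dH_rxn = -339.71 - (-428.31)
dH_rxn = 88.6 kJ:

88.60 kJ


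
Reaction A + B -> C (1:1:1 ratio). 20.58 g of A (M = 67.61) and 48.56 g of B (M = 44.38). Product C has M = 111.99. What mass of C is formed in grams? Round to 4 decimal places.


Find moles of each reactant; the smaller value is the limiting reagent in a 1:1:1 reaction, so moles_C equals moles of the limiter.
n_A = mass_A / M_A = 20.58 / 67.61 = 0.304393 mol
n_B = mass_B / M_B = 48.56 / 44.38 = 1.094187 mol
Limiting reagent: A (smaller), n_limiting = 0.304393 mol
mass_C = n_limiting * M_C = 0.304393 * 111.99
mass_C = 34.08897207 g, rounded to 4 dp:

34.0890 g


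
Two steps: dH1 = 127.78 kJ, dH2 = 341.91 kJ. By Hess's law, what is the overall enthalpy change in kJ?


Hess's law: enthalpy is a state function, so add the step enthalpies.
dH_total = dH1 + dH2 = 127.78 + (341.91)
dH_total = 469.69 kJ:

469.69 kJ


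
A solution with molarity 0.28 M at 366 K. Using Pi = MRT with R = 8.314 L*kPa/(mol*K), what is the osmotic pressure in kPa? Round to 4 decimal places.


Osmotic pressure (van't Hoff): Pi = M*R*T.
RT = 8.314 * 366 = 3042.924
Pi = 0.28 * 3042.924
Pi = 852.01872 kPa, rounded to 4 dp:

852.0187 kPa


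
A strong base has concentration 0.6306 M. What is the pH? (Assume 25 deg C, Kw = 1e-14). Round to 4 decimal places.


A strong base dissociates completely, so [OH-] equals the given concentration.
pOH = -log10([OH-]) = -log10(0.6306) = 0.200246
pH = 14 - pOH = 14 - 0.200246
pH = 13.799754, rounded to 4 dp:

13.7998


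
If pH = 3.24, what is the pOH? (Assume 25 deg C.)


At 25 deg C, pH + pOH = 14.
pOH = 14 - pH = 14 - 3.24
pOH = 10.76:

10.76


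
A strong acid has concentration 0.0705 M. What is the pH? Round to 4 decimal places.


A strong acid dissociates completely, so [H+] equals the given concentration.
pH = -log10([H+]) = -log10(0.0705)
pH = 1.15181088, rounded to 4 dp:

1.1518


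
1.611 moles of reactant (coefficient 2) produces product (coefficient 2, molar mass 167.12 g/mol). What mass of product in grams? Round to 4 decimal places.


Use the coefficient ratio to convert reactant moles to product moles, then multiply by the product's molar mass.
moles_P = moles_R * (coeff_P / coeff_R) = 1.611 * (2/2) = 1.611
mass_P = moles_P * M_P = 1.611 * 167.12
mass_P = 269.23032 g, rounded to 4 dp:

269.2303 g


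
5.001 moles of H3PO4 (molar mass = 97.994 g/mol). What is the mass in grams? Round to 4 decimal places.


mass = n * M
mass = 5.001 * 97.994
mass = 490.067994 g, rounded to 4 dp:

490.0680 g


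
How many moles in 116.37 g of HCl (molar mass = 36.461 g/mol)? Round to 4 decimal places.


n = mass / M
n = 116.37 / 36.461
n = 3.19162941 mol, rounded to 4 dp:

3.1916 mol


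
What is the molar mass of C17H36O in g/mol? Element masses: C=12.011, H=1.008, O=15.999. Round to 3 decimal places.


M = sum(count * atomic_mass) over atoms.
M = 17*12.011 + 36*1.008 + 1*15.999
M = 204.187 + 36.288 + 15.999
M = 256.474 g/mol, rounded to 3 dp:

256.474 g/mol


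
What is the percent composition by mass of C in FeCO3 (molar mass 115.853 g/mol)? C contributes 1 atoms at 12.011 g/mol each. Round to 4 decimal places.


pct = 100 * (n_elem * M_elem) / M_total
mass_contribution = 1 * 12.011 = 12.011 g/mol
pct = 100 * 12.011 / 115.853
pct = 10.3674484 %, rounded to 4 dp:

10.3674 %


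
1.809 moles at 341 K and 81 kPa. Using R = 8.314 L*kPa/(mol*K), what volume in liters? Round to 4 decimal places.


PV = nRT, solve for V = nRT / P.
nRT = 1.809 * 8.314 * 341 = 5128.6489
V = 5128.6489 / 81
V = 63.31665309 L, rounded to 4 dp:

63.3167 L


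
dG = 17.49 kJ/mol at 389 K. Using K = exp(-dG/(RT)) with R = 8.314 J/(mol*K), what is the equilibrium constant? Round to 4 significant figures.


dG is in kJ/mol; multiply by 1000 to match R in J/(mol*K).
RT = 8.314 * 389 = 3234.146 J/mol
exponent = -dG*1000 / (RT) = -(17.49*1000) / 3234.146 = -5.40791912
K = exp(-5.40791912)
K = 0.0044809548, rounded to 4 significant figures:

0.004481


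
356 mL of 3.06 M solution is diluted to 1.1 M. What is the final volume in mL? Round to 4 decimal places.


Dilution: M1*V1 = M2*V2, solve for V2.
V2 = M1*V1 / M2
V2 = 3.06 * 356 / 1.1
V2 = 1089.36 / 1.1
V2 = 990.32727273 mL, rounded to 4 dp:

990.3273 mL


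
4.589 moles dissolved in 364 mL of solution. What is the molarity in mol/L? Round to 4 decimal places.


Convert volume to liters: V_L = V_mL / 1000.
V_L = 364 / 1000 = 0.364 L
M = n / V_L = 4.589 / 0.364
M = 12.60714286 mol/L, rounded to 4 dp:

12.6071 mol/L


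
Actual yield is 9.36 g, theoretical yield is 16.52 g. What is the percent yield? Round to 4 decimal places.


% yield = 100 * actual / theoretical
% yield = 100 * 9.36 / 16.52
% yield = 56.65859564 %, rounded to 4 dp:

56.6586 %


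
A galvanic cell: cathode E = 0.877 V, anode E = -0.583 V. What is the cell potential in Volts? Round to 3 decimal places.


Standard cell potential: E_cell = E_cathode - E_anode.
E_cell = 0.877 - (-0.583)
E_cell = 1.46 V, rounded to 3 dp:

1.460 V


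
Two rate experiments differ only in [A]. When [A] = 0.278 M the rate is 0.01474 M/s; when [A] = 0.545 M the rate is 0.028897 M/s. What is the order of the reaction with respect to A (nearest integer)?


Rate is proportional to [A]^n, so rate2/rate1 = ([A]2/[A]1)^n. Take logs to solve for n.
rate2/rate1 = 0.028897 / 0.01474 = 1.9604
[A]2/[A]1 = 0.545 / 0.278 = 1.9604
n = ln(1.9604) / ln(1.9604) = 1.0
Nearest integer order:

1


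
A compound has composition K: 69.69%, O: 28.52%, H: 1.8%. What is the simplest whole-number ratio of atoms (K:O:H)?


Assume 100 g of compound, divide each mass% by atomic mass to get moles, then normalize by the smallest to get a raw atom ratio.
Moles per 100 g: K: 69.69/39.098 = 1.7824, O: 28.52/15.999 = 1.7826, H: 1.8/1.008 = 1.7857
Raw ratio (divide by min = 1.7824): K: 1.0, O: 1.0, H: 1.002
Multiply by 1 to clear fractions: K: 1.0 ~= 1, O: 1.0 ~= 1, H: 1.002 ~= 1
Reduce by GCD to get the simplest whole-number ratio:

1:1:1


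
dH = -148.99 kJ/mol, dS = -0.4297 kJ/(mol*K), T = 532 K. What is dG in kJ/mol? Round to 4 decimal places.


Gibbs: dG = dH - T*dS (consistent units, dS already in kJ/(mol*K)).
T*dS = 532 * -0.4297 = -228.6004
dG = -148.99 - (-228.6004)
dG = 79.6104 kJ/mol, rounded to 4 dp:

79.6104 kJ/mol


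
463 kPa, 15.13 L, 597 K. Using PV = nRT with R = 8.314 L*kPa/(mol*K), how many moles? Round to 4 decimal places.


PV = nRT, solve for n = PV / (RT).
PV = 463 * 15.13 = 7005.19
RT = 8.314 * 597 = 4963.458
n = 7005.19 / 4963.458
n = 1.41135273 mol, rounded to 4 dp:

1.4114 mol


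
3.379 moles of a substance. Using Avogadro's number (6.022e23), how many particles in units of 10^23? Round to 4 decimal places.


N = n * NA, then divide by 1e23 for the requested units.
N / 1e23 = n * 6.022
N / 1e23 = 3.379 * 6.022
N / 1e23 = 20.348338, rounded to 4 dp:

20.3483


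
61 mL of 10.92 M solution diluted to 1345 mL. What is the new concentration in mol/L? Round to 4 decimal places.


Dilution: M1*V1 = M2*V2, solve for M2.
M2 = M1*V1 / V2
M2 = 10.92 * 61 / 1345
M2 = 666.12 / 1345
M2 = 0.49525651 mol/L, rounded to 4 dp:

0.4953 mol/L


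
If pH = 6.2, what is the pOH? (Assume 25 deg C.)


At 25 deg C, pH + pOH = 14.
pOH = 14 - pH = 14 - 6.2
pOH = 7.8:

7.80


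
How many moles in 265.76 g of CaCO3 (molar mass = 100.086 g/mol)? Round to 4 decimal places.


n = mass / M
n = 265.76 / 100.086
n = 2.65531643 mol, rounded to 4 dp:

2.6553 mol


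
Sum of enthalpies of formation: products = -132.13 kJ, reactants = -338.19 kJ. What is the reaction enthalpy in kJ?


dH_rxn = sum(dH_f products) - sum(dH_f reactants)
dH_rxn = -132.13 - (-338.19)
dH_rxn = 206.06 kJ:

206.06 kJ


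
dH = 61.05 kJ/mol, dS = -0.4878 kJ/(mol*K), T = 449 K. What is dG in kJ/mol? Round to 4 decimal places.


Gibbs: dG = dH - T*dS (consistent units, dS already in kJ/(mol*K)).
T*dS = 449 * -0.4878 = -219.0222
dG = 61.05 - (-219.0222)
dG = 280.0722 kJ/mol, rounded to 4 dp:

280.0722 kJ/mol


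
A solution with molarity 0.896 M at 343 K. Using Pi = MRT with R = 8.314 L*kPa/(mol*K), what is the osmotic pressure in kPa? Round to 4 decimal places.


Osmotic pressure (van't Hoff): Pi = M*R*T.
RT = 8.314 * 343 = 2851.702
Pi = 0.896 * 2851.702
Pi = 2555.124992 kPa, rounded to 4 dp:

2555.1250 kPa


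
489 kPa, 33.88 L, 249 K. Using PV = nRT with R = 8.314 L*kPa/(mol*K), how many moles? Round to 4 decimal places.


PV = nRT, solve for n = PV / (RT).
PV = 489 * 33.88 = 16567.32
RT = 8.314 * 249 = 2070.186
n = 16567.32 / 2070.186
n = 8.00281714 mol, rounded to 4 dp:

8.0028 mol


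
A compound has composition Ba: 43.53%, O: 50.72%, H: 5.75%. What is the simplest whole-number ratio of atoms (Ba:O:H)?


Assume 100 g of compound, divide each mass% by atomic mass to get moles, then normalize by the smallest to get a raw atom ratio.
Moles per 100 g: Ba: 43.53/137.327 = 0.317, O: 50.72/15.999 = 3.1702, H: 5.75/1.008 = 5.7044
Raw ratio (divide by min = 0.317): Ba: 1.0, O: 10.001, H: 17.996
Multiply by 1 to clear fractions: Ba: 1.0 ~= 1, O: 10.001 ~= 10, H: 17.996 ~= 18
Reduce by GCD to get the simplest whole-number ratio:

1:10:18


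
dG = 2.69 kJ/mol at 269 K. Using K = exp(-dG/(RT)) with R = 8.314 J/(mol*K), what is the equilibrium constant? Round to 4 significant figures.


dG is in kJ/mol; multiply by 1000 to match R in J/(mol*K).
RT = 8.314 * 269 = 2236.466 J/mol
exponent = -dG*1000 / (RT) = -(2.69*1000) / 2236.466 = -1.20279047
K = exp(-1.20279047)
K = 0.30035491, rounded to 4 significant figures:

0.3004


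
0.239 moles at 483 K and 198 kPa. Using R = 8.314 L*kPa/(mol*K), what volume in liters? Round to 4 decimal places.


PV = nRT, solve for V = nRT / P.
nRT = 0.239 * 8.314 * 483 = 959.7432
V = 959.7432 / 198
V = 4.84718788 L, rounded to 4 dp:

4.8472 L


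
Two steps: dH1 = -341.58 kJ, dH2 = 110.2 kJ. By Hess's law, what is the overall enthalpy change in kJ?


Hess's law: enthalpy is a state function, so add the step enthalpies.
dH_total = dH1 + dH2 = -341.58 + (110.2)
dH_total = -231.38 kJ:

-231.38 kJ


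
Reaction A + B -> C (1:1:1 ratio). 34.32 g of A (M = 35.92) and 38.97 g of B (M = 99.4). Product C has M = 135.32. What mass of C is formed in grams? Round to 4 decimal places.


Find moles of each reactant; the smaller value is the limiting reagent in a 1:1:1 reaction, so moles_C equals moles of the limiter.
n_A = mass_A / M_A = 34.32 / 35.92 = 0.955457 mol
n_B = mass_B / M_B = 38.97 / 99.4 = 0.392052 mol
Limiting reagent: B (smaller), n_limiting = 0.392052 mol
mass_C = n_limiting * M_C = 0.392052 * 135.32
mass_C = 53.05247664 g, rounded to 4 dp:

53.0525 g


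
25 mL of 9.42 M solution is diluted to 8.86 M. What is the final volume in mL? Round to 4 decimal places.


Dilution: M1*V1 = M2*V2, solve for V2.
V2 = M1*V1 / M2
V2 = 9.42 * 25 / 8.86
V2 = 235.5 / 8.86
V2 = 26.58013544 mL, rounded to 4 dp:

26.5801 mL


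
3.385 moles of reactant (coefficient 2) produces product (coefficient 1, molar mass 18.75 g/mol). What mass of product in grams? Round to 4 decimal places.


Use the coefficient ratio to convert reactant moles to product moles, then multiply by the product's molar mass.
moles_P = moles_R * (coeff_P / coeff_R) = 3.385 * (1/2) = 1.6925
mass_P = moles_P * M_P = 1.6925 * 18.75
mass_P = 31.734375 g, rounded to 4 dp:

31.7344 g


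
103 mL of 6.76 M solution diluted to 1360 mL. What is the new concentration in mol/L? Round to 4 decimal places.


Dilution: M1*V1 = M2*V2, solve for M2.
M2 = M1*V1 / V2
M2 = 6.76 * 103 / 1360
M2 = 696.28 / 1360
M2 = 0.51197059 mol/L, rounded to 4 dp:

0.5120 mol/L
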